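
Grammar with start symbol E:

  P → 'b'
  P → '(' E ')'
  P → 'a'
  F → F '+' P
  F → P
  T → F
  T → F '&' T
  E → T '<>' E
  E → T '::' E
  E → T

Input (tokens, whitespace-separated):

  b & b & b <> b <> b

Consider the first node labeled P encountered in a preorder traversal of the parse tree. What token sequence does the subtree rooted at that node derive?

[E [T [F [P b]] & [T [F [P b]] & [T [F [P b]]]]] <> [E [T [F [P b]]] <> [E [T [F [P b]]]]]]

b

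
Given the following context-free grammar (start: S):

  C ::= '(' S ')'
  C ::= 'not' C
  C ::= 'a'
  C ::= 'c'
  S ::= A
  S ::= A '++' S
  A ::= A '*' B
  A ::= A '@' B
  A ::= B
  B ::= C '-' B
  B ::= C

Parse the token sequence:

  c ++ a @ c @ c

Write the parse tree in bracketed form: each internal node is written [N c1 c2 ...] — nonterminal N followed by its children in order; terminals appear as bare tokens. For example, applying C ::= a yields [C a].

S
A ++ S
B ++ S
C ++ S
c ++ S
c ++ A
c ++ A @ B
c ++ A @ B @ B
c ++ B @ B @ B
c ++ C @ B @ B
c ++ a @ B @ B
c ++ a @ C @ B
c ++ a @ c @ B
c ++ a @ c @ C
c ++ a @ c @ c

[S [A [B [C c]]] ++ [S [A [A [A [B [C a]]] @ [B [C c]]] @ [B [C c]]]]]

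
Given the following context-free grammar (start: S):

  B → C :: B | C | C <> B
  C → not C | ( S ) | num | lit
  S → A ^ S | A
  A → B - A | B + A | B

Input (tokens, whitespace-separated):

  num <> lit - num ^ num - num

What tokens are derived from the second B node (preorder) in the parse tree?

[S [A [B [C num] <> [B [C lit]]] - [A [B [C num]]]] ^ [S [A [B [C num]] - [A [B [C num]]]]]]

lit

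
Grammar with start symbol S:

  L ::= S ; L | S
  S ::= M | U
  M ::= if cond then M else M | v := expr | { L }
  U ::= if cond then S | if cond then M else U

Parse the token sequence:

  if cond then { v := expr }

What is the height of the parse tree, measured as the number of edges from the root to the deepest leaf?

7

[S [U if cond then [S [M { [L [S [M v := expr]]] }]]]]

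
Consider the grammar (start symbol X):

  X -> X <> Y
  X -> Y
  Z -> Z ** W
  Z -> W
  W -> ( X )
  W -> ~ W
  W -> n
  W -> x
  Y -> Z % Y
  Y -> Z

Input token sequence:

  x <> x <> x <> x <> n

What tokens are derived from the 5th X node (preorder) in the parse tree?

x

[X [X [X [X [X [Y [Z [W x]]]] <> [Y [Z [W x]]]] <> [Y [Z [W x]]]] <> [Y [Z [W x]]]] <> [Y [Z [W n]]]]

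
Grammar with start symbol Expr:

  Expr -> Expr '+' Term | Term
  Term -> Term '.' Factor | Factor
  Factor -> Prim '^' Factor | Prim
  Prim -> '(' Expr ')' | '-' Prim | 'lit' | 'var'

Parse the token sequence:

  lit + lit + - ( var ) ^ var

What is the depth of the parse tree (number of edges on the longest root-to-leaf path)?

[Expr [Expr [Expr [Term [Factor [Prim lit]]]] + [Term [Factor [Prim lit]]]] + [Term [Factor [Prim - [Prim ( [Expr [Term [Factor [Prim var]]]] )]] ^ [Factor [Prim var]]]]]

9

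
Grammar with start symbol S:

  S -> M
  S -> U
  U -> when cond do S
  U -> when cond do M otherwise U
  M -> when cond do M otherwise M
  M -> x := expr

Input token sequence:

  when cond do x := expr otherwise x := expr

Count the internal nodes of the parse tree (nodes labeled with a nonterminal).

4

[S [M when cond do [M x := expr] otherwise [M x := expr]]]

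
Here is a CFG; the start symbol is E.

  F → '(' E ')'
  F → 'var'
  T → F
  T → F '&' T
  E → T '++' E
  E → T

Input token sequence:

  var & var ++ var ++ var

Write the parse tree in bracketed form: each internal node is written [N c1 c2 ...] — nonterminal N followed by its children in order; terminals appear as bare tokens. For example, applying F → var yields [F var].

E
T ++ E
F & T ++ E
var & T ++ E
var & F ++ E
var & var ++ E
var & var ++ T ++ E
var & var ++ F ++ E
var & var ++ var ++ E
var & var ++ var ++ T
var & var ++ var ++ F
var & var ++ var ++ var

[E [T [F var] & [T [F var]]] ++ [E [T [F var]] ++ [E [T [F var]]]]]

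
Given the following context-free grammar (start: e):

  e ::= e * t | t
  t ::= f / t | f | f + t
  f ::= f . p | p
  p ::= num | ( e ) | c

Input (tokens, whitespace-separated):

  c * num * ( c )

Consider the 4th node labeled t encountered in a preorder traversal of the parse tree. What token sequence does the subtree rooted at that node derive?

c

[e [e [e [t [f [p c]]]] * [t [f [p num]]]] * [t [f [p ( [e [t [f [p c]]]] )]]]]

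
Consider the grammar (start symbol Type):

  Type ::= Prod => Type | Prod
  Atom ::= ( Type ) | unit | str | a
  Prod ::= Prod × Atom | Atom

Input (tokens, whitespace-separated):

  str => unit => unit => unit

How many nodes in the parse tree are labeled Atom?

[Type [Prod [Atom str]] => [Type [Prod [Atom unit]] => [Type [Prod [Atom unit]] => [Type [Prod [Atom unit]]]]]]

4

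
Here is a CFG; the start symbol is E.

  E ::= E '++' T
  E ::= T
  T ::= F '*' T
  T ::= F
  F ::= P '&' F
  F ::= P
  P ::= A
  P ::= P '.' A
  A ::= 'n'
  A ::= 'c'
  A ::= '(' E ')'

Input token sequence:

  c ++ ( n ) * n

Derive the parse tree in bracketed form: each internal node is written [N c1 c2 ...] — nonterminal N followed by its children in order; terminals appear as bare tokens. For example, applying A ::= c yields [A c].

E
E ++ T
T ++ T
F ++ T
P ++ T
A ++ T
c ++ T
c ++ F * T
c ++ P * T
c ++ A * T
c ++ ( E ) * T
c ++ ( T ) * T
c ++ ( F ) * T
c ++ ( P ) * T
c ++ ( A ) * T
c ++ ( n ) * T
c ++ ( n ) * F
c ++ ( n ) * P
c ++ ( n ) * A
c ++ ( n ) * n

[E [E [T [F [P [A c]]]]] ++ [T [F [P [A ( [E [T [F [P [A n]]]]] )]]] * [T [F [P [A n]]]]]]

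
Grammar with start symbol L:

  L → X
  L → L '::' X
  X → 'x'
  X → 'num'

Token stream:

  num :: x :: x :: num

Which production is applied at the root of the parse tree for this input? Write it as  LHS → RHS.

L → L '::' X

[L [L [L [L [X num]] :: [X x]] :: [X x]] :: [X num]]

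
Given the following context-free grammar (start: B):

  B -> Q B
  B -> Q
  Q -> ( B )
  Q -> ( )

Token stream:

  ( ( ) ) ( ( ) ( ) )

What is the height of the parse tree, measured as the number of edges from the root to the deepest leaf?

6

[B [Q ( [B [Q ( )]] )] [B [Q ( [B [Q ( )] [B [Q ( )]]] )]]]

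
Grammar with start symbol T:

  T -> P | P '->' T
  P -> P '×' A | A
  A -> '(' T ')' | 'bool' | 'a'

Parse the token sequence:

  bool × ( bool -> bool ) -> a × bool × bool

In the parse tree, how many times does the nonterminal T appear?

[T [P [P [A bool]] × [A ( [T [P [A bool]] -> [T [P [A bool]]]] )]] -> [T [P [P [P [A a]] × [A bool]] × [A bool]]]]

4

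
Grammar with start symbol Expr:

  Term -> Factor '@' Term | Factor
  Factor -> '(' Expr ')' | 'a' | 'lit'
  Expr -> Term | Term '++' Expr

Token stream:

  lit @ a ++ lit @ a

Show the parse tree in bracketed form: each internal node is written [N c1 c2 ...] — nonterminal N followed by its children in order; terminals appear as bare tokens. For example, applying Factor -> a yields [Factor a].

Expr
Term ++ Expr
Factor @ Term ++ Expr
lit @ Term ++ Expr
lit @ Factor ++ Expr
lit @ a ++ Expr
lit @ a ++ Term
lit @ a ++ Factor @ Term
lit @ a ++ lit @ Term
lit @ a ++ lit @ Factor
lit @ a ++ lit @ a

[Expr [Term [Factor lit] @ [Term [Factor a]]] ++ [Expr [Term [Factor lit] @ [Term [Factor a]]]]]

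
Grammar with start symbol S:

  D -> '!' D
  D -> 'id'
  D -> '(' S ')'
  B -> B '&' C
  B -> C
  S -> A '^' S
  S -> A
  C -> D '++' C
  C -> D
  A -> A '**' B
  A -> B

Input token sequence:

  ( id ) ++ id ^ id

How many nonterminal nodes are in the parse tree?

[S [A [B [C [D ( [S [A [B [C [D id]]]]] )] ++ [C [D id]]]]] ^ [S [A [B [C [D id]]]]]]

17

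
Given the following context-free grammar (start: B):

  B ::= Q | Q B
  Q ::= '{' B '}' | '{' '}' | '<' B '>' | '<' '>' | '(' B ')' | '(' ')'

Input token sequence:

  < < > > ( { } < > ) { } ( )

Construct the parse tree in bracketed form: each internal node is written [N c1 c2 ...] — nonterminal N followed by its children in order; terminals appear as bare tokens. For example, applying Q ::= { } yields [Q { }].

[B [Q < [B [Q < >]] >] [B [Q ( [B [Q { }] [B [Q < >]]] )] [B [Q { }] [B [Q ( )]]]]]

B
Q B
< B > B
< Q > B
< < > > B
< < > > Q B
< < > > ( B ) B
< < > > ( Q B ) B
< < > > ( { } B ) B
< < > > ( { } Q ) B
< < > > ( { } < > ) B
< < > > ( { } < > ) Q B
< < > > ( { } < > ) { } B
< < > > ( { } < > ) { } Q
< < > > ( { } < > ) { } ( )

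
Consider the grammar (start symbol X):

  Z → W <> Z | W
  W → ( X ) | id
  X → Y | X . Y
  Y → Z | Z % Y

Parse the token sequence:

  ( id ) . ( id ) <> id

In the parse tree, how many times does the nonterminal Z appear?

[X [X [Y [Z [W ( [X [Y [Z [W id]]]] )]]]] . [Y [Z [W ( [X [Y [Z [W id]]]] )] <> [Z [W id]]]]]

5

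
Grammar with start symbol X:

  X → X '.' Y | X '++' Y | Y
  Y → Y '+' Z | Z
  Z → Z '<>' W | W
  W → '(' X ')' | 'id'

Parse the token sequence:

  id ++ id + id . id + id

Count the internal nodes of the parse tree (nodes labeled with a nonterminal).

18

[X [X [X [Y [Z [W id]]]] ++ [Y [Y [Z [W id]]] + [Z [W id]]]] . [Y [Y [Z [W id]]] + [Z [W id]]]]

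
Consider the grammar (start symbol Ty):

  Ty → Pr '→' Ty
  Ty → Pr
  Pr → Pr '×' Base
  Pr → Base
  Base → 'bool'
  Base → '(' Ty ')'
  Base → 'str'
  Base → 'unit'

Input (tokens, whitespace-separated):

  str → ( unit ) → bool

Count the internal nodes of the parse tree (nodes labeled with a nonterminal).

[Ty [Pr [Base str]] → [Ty [Pr [Base ( [Ty [Pr [Base unit]]] )]] → [Ty [Pr [Base bool]]]]]

12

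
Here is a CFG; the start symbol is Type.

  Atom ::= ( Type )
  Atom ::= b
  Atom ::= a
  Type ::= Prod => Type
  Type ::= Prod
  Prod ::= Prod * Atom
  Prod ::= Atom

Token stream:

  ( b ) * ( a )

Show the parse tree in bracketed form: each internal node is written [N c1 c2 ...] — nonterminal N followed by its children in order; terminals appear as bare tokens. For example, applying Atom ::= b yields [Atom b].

Type
Prod
Prod * Atom
Atom * Atom
( Type ) * Atom
( Prod ) * Atom
( Atom ) * Atom
( b ) * Atom
( b ) * ( Type )
( b ) * ( Prod )
( b ) * ( Atom )
( b ) * ( a )

[Type [Prod [Prod [Atom ( [Type [Prod [Atom b]]] )]] * [Atom ( [Type [Prod [Atom a]]] )]]]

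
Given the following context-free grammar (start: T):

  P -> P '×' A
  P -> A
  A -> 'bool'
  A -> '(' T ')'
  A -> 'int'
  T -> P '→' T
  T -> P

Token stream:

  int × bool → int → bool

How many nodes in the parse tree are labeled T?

3

[T [P [P [A int]] × [A bool]] → [T [P [A int]] → [T [P [A bool]]]]]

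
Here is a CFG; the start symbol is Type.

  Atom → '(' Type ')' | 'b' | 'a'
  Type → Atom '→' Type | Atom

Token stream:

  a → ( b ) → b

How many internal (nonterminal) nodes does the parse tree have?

[Type [Atom a] → [Type [Atom ( [Type [Atom b]] )] → [Type [Atom b]]]]

8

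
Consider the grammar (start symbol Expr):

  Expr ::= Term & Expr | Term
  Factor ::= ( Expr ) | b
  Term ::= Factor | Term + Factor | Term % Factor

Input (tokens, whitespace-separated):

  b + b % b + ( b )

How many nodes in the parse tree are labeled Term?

5

[Expr [Term [Term [Term [Term [Factor b]] + [Factor b]] % [Factor b]] + [Factor ( [Expr [Term [Factor b]]] )]]]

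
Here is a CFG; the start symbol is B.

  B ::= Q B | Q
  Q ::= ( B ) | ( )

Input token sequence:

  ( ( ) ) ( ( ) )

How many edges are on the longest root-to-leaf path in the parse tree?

[B [Q ( [B [Q ( )]] )] [B [Q ( [B [Q ( )]] )]]]

5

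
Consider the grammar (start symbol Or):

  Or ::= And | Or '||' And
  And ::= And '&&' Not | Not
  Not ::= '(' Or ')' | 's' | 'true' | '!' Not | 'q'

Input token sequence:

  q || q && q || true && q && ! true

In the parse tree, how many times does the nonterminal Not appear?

[Or [Or [Or [And [Not q]]] || [And [And [Not q]] && [Not q]]] || [And [And [And [Not true]] && [Not q]] && [Not ! [Not true]]]]

7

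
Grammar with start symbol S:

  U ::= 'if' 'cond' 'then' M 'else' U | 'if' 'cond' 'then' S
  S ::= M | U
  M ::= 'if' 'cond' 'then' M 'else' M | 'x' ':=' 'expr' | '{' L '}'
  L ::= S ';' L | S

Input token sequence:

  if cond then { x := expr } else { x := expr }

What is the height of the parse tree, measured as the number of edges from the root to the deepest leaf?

6

[S [M if cond then [M { [L [S [M x := expr]]] }] else [M { [L [S [M x := expr]]] }]]]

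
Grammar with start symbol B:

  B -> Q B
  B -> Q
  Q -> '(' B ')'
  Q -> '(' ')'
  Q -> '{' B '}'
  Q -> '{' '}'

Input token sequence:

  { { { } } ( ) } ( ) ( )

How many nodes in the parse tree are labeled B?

6

[B [Q { [B [Q { [B [Q { }]] }] [B [Q ( )]]] }] [B [Q ( )] [B [Q ( )]]]]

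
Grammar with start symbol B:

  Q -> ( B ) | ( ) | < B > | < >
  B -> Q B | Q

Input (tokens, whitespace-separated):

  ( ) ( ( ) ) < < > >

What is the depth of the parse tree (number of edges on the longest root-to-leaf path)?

[B [Q ( )] [B [Q ( [B [Q ( )]] )] [B [Q < [B [Q < >]] >]]]]

6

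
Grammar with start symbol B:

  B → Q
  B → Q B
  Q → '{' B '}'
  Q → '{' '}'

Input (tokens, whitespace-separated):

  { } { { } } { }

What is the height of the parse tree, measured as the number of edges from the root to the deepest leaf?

[B [Q { }] [B [Q { [B [Q { }]] }] [B [Q { }]]]]

5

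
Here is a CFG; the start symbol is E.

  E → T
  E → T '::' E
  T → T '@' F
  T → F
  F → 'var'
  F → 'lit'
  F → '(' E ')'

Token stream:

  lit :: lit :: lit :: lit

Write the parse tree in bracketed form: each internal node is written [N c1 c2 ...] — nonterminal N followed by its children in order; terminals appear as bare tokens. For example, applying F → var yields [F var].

E
T :: E
F :: E
lit :: E
lit :: T :: E
lit :: F :: E
lit :: lit :: E
lit :: lit :: T :: E
lit :: lit :: F :: E
lit :: lit :: lit :: E
lit :: lit :: lit :: T
lit :: lit :: lit :: F
lit :: lit :: lit :: lit

[E [T [F lit]] :: [E [T [F lit]] :: [E [T [F lit]] :: [E [T [F lit]]]]]]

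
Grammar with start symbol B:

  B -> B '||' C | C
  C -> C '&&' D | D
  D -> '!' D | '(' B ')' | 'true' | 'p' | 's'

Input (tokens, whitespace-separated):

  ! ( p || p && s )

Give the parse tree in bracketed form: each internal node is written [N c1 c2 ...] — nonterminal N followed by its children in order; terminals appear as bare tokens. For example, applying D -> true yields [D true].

[B [C [D ! [D ( [B [B [C [D p]]] || [C [C [D p]] && [D s]]] )]]]]

B
C
D
! D
! ( B )
! ( B || C )
! ( C || C )
! ( D || C )
! ( p || C )
! ( p || C && D )
! ( p || D && D )
! ( p || p && D )
! ( p || p && s )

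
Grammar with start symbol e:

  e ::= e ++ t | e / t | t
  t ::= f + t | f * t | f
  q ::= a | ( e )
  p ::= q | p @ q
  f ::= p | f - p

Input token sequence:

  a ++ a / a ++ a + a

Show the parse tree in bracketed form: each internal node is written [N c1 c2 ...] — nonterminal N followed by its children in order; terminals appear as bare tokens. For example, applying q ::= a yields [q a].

[e [e [e [e [t [f [p [q a]]]]] ++ [t [f [p [q a]]]]] / [t [f [p [q a]]]]] ++ [t [f [p [q a]]] + [t [f [p [q a]]]]]]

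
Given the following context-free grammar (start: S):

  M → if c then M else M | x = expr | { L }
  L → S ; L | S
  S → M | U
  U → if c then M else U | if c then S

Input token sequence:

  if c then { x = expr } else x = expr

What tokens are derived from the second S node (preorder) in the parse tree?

[S [M if c then [M { [L [S [M x = expr]]] }] else [M x = expr]]]

x = expr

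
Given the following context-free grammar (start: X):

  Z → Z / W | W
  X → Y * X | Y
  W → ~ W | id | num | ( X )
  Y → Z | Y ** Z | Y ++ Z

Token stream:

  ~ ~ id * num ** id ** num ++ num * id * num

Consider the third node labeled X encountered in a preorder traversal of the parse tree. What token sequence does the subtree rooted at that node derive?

id * num

[X [Y [Z [W ~ [W ~ [W id]]]]] * [X [Y [Y [Y [Y [Z [W num]]] ** [Z [W id]]] ** [Z [W num]]] ++ [Z [W num]]] * [X [Y [Z [W id]]] * [X [Y [Z [W num]]]]]]]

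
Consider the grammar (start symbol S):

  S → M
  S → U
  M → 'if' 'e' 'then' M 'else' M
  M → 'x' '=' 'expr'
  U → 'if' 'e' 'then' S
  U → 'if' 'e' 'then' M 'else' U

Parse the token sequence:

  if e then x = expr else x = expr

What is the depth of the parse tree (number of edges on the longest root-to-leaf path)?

[S [M if e then [M x = expr] else [M x = expr]]]

3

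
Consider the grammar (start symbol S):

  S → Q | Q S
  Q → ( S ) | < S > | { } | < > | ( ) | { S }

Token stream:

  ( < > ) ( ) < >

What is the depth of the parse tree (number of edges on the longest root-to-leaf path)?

[S [Q ( [S [Q < >]] )] [S [Q ( )] [S [Q < >]]]]

4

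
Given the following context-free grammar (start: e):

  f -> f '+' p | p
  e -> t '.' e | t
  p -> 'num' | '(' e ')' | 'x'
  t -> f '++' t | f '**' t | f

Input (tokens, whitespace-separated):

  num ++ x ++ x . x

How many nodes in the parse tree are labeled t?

4

[e [t [f [p num]] ++ [t [f [p x]] ++ [t [f [p x]]]]] . [e [t [f [p x]]]]]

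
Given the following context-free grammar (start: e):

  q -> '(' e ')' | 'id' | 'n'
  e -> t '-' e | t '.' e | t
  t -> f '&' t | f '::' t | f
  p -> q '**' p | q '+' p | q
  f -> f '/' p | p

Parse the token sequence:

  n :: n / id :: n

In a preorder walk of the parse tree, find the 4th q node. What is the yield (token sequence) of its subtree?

n

[e [t [f [p [q n]]] :: [t [f [f [p [q n]]] / [p [q id]]] :: [t [f [p [q n]]]]]]]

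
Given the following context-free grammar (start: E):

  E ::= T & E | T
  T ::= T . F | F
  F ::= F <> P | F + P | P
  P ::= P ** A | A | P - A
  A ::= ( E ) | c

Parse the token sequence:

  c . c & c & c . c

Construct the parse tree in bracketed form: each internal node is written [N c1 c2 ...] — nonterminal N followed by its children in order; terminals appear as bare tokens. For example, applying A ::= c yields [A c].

[E [T [T [F [P [A c]]]] . [F [P [A c]]]] & [E [T [F [P [A c]]]] & [E [T [T [F [P [A c]]]] . [F [P [A c]]]]]]]

E
T & E
T . F & E
F . F & E
P . F & E
A . F & E
c . F & E
c . P & E
c . A & E
c . c & E
c . c & T & E
c . c & F & E
c . c & P & E
c . c & A & E
c . c & c & E
c . c & c & T
c . c & c & T . F
c . c & c & F . F
c . c & c & P . F
c . c & c & A . F
c . c & c & c . F
c . c & c & c . P
c . c & c & c . A
c . c & c & c . c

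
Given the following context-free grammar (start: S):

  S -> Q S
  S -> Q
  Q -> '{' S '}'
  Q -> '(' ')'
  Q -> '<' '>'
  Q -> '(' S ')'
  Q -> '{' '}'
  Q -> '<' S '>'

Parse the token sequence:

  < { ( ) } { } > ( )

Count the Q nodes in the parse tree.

[S [Q < [S [Q { [S [Q ( )]] }] [S [Q { }]]] >] [S [Q ( )]]]

5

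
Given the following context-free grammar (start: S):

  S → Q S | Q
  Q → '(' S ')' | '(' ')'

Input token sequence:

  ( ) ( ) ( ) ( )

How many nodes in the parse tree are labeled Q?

[S [Q ( )] [S [Q ( )] [S [Q ( )] [S [Q ( )]]]]]

4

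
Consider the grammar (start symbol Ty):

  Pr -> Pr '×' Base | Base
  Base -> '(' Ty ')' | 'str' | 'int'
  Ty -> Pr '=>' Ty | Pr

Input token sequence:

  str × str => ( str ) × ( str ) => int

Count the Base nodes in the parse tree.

7

[Ty [Pr [Pr [Base str]] × [Base str]] => [Ty [Pr [Pr [Base ( [Ty [Pr [Base str]]] )]] × [Base ( [Ty [Pr [Base str]]] )]] => [Ty [Pr [Base int]]]]]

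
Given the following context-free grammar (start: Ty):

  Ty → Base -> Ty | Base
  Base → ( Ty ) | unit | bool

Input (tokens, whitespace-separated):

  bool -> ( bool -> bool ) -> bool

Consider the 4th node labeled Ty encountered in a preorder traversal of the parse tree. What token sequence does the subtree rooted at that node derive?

bool

[Ty [Base bool] -> [Ty [Base ( [Ty [Base bool] -> [Ty [Base bool]]] )] -> [Ty [Base bool]]]]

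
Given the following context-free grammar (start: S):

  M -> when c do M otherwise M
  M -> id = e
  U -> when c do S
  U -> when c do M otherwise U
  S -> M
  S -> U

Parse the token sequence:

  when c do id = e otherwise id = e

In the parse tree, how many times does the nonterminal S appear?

1

[S [M when c do [M id = e] otherwise [M id = e]]]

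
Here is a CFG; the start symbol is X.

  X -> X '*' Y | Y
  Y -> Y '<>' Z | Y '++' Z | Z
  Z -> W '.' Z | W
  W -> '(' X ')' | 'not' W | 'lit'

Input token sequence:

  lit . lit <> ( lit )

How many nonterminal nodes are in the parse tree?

13

[X [Y [Y [Z [W lit] . [Z [W lit]]]] <> [Z [W ( [X [Y [Z [W lit]]]] )]]]]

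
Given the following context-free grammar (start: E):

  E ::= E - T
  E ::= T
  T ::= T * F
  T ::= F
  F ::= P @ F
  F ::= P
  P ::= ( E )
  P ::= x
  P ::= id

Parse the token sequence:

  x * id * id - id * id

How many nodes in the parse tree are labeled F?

[E [E [T [T [T [F [P x]]] * [F [P id]]] * [F [P id]]]] - [T [T [F [P id]]] * [F [P id]]]]

5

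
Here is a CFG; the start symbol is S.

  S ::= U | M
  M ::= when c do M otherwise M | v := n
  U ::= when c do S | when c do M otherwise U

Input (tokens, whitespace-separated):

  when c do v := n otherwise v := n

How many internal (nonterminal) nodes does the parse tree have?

4

[S [M when c do [M v := n] otherwise [M v := n]]]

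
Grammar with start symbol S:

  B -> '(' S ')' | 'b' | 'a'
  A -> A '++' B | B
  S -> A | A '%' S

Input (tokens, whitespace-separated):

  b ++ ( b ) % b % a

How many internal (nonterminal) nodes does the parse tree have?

14

[S [A [A [B b]] ++ [B ( [S [A [B b]]] )]] % [S [A [B b]] % [S [A [B a]]]]]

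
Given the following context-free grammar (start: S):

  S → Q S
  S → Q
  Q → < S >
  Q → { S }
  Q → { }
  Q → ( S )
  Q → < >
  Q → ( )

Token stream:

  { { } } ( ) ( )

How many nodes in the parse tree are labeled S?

[S [Q { [S [Q { }]] }] [S [Q ( )] [S [Q ( )]]]]

4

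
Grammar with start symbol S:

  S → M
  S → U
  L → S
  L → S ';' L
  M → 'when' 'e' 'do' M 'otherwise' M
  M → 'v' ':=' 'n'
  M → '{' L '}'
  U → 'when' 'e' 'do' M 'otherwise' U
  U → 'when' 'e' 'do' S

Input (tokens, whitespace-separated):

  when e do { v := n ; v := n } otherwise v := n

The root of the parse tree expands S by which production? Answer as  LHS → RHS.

S → M

[S [M when e do [M { [L [S [M v := n]] ; [L [S [M v := n]]]] }] otherwise [M v := n]]]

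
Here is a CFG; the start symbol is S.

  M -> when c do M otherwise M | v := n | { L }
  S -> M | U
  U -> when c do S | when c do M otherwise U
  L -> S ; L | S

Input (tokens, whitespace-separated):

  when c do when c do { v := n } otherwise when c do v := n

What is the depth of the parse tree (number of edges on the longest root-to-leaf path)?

8

[S [U when c do [S [U when c do [M { [L [S [M v := n]]] }] otherwise [U when c do [S [M v := n]]]]]]]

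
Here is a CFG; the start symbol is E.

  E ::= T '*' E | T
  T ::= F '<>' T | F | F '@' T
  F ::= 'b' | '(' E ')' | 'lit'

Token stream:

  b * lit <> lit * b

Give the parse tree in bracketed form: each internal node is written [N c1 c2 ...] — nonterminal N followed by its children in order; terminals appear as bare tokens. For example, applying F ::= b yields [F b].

E
T * E
F * E
b * E
b * T * E
b * F <> T * E
b * lit <> T * E
b * lit <> F * E
b * lit <> lit * E
b * lit <> lit * T
b * lit <> lit * F
b * lit <> lit * b

[E [T [F b]] * [E [T [F lit] <> [T [F lit]]] * [E [T [F b]]]]]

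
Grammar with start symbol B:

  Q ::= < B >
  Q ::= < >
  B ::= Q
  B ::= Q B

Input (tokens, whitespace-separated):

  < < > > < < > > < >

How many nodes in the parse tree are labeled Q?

5

[B [Q < [B [Q < >]] >] [B [Q < [B [Q < >]] >] [B [Q < >]]]]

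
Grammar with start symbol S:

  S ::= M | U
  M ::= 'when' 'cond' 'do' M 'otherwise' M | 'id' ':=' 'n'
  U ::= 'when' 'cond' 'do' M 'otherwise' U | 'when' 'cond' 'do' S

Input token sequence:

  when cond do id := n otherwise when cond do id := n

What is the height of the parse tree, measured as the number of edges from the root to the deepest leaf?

[S [U when cond do [M id := n] otherwise [U when cond do [S [M id := n]]]]]

5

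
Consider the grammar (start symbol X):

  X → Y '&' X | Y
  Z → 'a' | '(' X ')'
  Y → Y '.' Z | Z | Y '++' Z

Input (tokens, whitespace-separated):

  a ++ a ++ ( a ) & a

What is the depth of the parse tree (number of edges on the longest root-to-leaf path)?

[X [Y [Y [Y [Z a]] ++ [Z a]] ++ [Z ( [X [Y [Z a]]] )]] & [X [Y [Z a]]]]

6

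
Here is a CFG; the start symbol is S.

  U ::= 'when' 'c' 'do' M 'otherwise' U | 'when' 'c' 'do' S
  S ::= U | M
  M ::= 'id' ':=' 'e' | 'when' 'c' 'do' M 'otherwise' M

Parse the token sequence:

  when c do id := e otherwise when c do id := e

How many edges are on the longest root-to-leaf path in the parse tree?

[S [U when c do [M id := e] otherwise [U when c do [S [M id := e]]]]]

5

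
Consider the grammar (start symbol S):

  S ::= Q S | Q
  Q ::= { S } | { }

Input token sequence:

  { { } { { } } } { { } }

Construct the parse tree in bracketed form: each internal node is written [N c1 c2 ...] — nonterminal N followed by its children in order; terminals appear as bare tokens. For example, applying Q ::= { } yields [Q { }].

S
Q S
{ S } S
{ Q S } S
{ { } S } S
{ { } Q } S
{ { } { S } } S
{ { } { Q } } S
{ { } { { } } } S
{ { } { { } } } Q
{ { } { { } } } { S }
{ { } { { } } } { Q }
{ { } { { } } } { { } }

[S [Q { [S [Q { }] [S [Q { [S [Q { }]] }]]] }] [S [Q { [S [Q { }]] }]]]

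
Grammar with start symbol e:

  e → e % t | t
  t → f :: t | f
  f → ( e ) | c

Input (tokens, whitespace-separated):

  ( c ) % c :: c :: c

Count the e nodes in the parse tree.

3

[e [e [t [f ( [e [t [f c]]] )]]] % [t [f c] :: [t [f c] :: [t [f c]]]]]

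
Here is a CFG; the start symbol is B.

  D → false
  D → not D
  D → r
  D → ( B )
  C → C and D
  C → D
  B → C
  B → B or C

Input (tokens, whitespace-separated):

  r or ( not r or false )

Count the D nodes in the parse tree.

[B [B [C [D r]]] or [C [D ( [B [B [C [D not [D r]]]] or [C [D false]]] )]]]

5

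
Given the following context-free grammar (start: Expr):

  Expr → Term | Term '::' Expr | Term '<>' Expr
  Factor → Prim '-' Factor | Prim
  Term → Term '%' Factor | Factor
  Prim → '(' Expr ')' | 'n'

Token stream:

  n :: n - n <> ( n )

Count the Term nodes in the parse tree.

4

[Expr [Term [Factor [Prim n]]] :: [Expr [Term [Factor [Prim n] - [Factor [Prim n]]]] <> [Expr [Term [Factor [Prim ( [Expr [Term [Factor [Prim n]]]] )]]]]]]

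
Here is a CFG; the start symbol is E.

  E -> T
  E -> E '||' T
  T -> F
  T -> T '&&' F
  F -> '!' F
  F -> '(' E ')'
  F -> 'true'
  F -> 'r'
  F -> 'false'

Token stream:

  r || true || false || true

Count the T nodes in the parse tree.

4

[E [E [E [E [T [F r]]] || [T [F true]]] || [T [F false]]] || [T [F true]]]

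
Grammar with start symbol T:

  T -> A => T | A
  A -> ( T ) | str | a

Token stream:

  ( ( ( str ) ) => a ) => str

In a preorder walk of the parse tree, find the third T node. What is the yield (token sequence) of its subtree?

( str )

[T [A ( [T [A ( [T [A ( [T [A str]] )]] )] => [T [A a]]] )] => [T [A str]]]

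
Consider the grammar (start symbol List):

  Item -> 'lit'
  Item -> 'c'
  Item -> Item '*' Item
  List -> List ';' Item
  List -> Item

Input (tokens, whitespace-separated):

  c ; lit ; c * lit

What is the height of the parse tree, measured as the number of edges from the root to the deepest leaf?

4

[List [List [List [Item c]] ; [Item lit]] ; [Item [Item c] * [Item lit]]]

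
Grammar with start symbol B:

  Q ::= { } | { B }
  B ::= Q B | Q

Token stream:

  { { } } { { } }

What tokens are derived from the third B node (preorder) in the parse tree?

[B [Q { [B [Q { }]] }] [B [Q { [B [Q { }]] }]]]

{ { } }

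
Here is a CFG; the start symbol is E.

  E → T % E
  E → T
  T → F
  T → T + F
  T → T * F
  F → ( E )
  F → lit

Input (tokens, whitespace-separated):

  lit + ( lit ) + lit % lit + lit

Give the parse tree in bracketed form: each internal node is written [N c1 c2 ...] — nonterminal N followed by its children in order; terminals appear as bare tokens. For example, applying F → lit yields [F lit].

E
T % E
T + F % E
T + F + F % E
F + F + F % E
lit + F + F % E
lit + ( E ) + F % E
lit + ( T ) + F % E
lit + ( F ) + F % E
lit + ( lit ) + F % E
lit + ( lit ) + lit % E
lit + ( lit ) + lit % T
lit + ( lit ) + lit % T + F
lit + ( lit ) + lit % F + F
lit + ( lit ) + lit % lit + F
lit + ( lit ) + lit % lit + lit

[E [T [T [T [F lit]] + [F ( [E [T [F lit]]] )]] + [F lit]] % [E [T [T [F lit]] + [F lit]]]]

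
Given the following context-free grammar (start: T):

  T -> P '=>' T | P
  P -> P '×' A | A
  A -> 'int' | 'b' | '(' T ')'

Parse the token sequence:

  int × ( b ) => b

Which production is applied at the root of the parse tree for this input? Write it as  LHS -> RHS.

[T [P [P [A int]] × [A ( [T [P [A b]]] )]] => [T [P [A b]]]]

T -> P '=>' T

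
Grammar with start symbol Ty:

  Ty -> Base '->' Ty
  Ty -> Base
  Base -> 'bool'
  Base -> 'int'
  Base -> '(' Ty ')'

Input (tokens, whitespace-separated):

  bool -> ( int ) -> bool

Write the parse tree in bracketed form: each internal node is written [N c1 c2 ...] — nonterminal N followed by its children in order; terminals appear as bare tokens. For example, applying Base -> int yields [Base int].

[Ty [Base bool] -> [Ty [Base ( [Ty [Base int]] )] -> [Ty [Base bool]]]]

Ty
Base -> Ty
bool -> Ty
bool -> Base -> Ty
bool -> ( Ty ) -> Ty
bool -> ( Base ) -> Ty
bool -> ( int ) -> Ty
bool -> ( int ) -> Base
bool -> ( int ) -> bool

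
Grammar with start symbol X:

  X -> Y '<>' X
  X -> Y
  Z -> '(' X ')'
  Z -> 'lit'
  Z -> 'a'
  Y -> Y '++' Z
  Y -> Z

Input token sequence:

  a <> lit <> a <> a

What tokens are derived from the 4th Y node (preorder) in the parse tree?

a

[X [Y [Z a]] <> [X [Y [Z lit]] <> [X [Y [Z a]] <> [X [Y [Z a]]]]]]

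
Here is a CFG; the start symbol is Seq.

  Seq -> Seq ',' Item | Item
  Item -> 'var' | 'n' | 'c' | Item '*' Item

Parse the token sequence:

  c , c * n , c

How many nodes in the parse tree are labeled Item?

5

[Seq [Seq [Seq [Item c]] , [Item [Item c] * [Item n]]] , [Item c]]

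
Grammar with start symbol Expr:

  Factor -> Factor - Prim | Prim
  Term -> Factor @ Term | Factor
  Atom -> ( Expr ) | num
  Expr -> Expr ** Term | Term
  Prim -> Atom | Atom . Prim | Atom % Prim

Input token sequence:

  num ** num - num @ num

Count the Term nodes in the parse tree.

3

[Expr [Expr [Term [Factor [Prim [Atom num]]]]] ** [Term [Factor [Factor [Prim [Atom num]]] - [Prim [Atom num]]] @ [Term [Factor [Prim [Atom num]]]]]]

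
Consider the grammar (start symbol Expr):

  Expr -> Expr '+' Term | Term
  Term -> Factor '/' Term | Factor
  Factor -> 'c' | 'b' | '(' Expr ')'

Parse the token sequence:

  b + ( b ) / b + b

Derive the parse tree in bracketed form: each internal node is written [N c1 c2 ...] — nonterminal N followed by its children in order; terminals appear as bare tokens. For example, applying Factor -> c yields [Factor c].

[Expr [Expr [Expr [Term [Factor b]]] + [Term [Factor ( [Expr [Term [Factor b]]] )] / [Term [Factor b]]]] + [Term [Factor b]]]

Expr
Expr + Term
Expr + Term + Term
Term + Term + Term
Factor + Term + Term
b + Term + Term
b + Factor / Term + Term
b + ( Expr ) / Term + Term
b + ( Term ) / Term + Term
b + ( Factor ) / Term + Term
b + ( b ) / Term + Term
b + ( b ) / Factor + Term
b + ( b ) / b + Term
b + ( b ) / b + Factor
b + ( b ) / b + b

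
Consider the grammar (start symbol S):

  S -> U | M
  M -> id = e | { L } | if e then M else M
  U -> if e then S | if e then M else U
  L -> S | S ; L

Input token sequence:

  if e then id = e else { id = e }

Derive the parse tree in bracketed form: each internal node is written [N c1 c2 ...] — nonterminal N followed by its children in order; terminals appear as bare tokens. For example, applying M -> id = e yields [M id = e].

[S [M if e then [M id = e] else [M { [L [S [M id = e]]] }]]]

S
M
if e then M else M
if e then id = e else M
if e then id = e else { L }
if e then id = e else { S }
if e then id = e else { M }
if e then id = e else { id = e }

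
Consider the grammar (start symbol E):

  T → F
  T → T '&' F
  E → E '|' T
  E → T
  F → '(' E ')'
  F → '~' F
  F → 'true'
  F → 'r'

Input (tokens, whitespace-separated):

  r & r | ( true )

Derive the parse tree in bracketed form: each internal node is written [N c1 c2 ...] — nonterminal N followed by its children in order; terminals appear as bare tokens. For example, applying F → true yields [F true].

E
E | T
T | T
T & F | T
F & F | T
r & F | T
r & r | T
r & r | F
r & r | ( E )
r & r | ( T )
r & r | ( F )
r & r | ( true )

[E [E [T [T [F r]] & [F r]]] | [T [F ( [E [T [F true]]] )]]]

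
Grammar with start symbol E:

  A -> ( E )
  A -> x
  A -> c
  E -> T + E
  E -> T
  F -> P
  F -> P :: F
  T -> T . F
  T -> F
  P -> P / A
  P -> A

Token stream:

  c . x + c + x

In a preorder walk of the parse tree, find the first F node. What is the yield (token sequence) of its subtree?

[E [T [T [F [P [A c]]]] . [F [P [A x]]]] + [E [T [F [P [A c]]]] + [E [T [F [P [A x]]]]]]]

c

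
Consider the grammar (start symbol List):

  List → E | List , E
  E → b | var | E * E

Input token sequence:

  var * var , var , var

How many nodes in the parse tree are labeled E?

5

[List [List [List [E [E var] * [E var]]] , [E var]] , [E var]]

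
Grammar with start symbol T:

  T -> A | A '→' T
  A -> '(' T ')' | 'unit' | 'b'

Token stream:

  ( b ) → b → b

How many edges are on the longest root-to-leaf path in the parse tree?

4

[T [A ( [T [A b]] )] → [T [A b] → [T [A b]]]]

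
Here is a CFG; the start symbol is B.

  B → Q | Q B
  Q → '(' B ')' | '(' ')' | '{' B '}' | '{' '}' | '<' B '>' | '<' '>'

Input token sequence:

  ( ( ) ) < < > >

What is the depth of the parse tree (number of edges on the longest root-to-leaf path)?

5

[B [Q ( [B [Q ( )]] )] [B [Q < [B [Q < >]] >]]]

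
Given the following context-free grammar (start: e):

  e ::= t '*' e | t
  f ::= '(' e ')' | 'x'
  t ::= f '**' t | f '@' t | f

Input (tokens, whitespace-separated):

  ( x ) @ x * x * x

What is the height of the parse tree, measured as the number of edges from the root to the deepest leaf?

[e [t [f ( [e [t [f x]]] )] @ [t [f x]]] * [e [t [f x]] * [e [t [f x]]]]]

6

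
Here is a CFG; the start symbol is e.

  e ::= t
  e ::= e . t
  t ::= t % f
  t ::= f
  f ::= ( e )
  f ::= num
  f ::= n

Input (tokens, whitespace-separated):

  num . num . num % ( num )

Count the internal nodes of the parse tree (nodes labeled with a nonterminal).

14

[e [e [e [t [f num]]] . [t [f num]]] . [t [t [f num]] % [f ( [e [t [f num]]] )]]]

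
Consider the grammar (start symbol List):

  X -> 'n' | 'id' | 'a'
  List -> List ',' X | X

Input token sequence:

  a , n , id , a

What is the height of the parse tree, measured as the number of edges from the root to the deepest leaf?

5

[List [List [List [List [X a]] , [X n]] , [X id]] , [X a]]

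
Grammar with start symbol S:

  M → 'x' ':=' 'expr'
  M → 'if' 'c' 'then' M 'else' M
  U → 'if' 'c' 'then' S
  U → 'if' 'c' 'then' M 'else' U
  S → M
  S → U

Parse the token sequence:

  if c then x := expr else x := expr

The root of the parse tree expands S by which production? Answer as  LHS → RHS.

S → M

[S [M if c then [M x := expr] else [M x := expr]]]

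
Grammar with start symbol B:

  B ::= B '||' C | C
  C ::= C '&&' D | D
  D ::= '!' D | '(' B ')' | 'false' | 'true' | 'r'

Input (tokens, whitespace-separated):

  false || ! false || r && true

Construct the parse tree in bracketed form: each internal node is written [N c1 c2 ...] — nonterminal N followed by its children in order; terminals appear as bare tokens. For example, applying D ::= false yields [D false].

[B [B [B [C [D false]]] || [C [D ! [D false]]]] || [C [C [D r]] && [D true]]]

B
B || C
B || C || C
C || C || C
D || C || C
false || C || C
false || D || C
false || ! D || C
false || ! false || C
false || ! false || C && D
false || ! false || D && D
false || ! false || r && D
false || ! false || r && true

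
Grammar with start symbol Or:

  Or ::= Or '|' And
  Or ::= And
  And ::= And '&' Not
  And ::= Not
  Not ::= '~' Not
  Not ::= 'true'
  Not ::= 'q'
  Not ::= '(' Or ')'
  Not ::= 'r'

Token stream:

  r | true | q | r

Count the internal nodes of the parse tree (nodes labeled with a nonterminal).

[Or [Or [Or [Or [And [Not r]]] | [And [Not true]]] | [And [Not q]]] | [And [Not r]]]

12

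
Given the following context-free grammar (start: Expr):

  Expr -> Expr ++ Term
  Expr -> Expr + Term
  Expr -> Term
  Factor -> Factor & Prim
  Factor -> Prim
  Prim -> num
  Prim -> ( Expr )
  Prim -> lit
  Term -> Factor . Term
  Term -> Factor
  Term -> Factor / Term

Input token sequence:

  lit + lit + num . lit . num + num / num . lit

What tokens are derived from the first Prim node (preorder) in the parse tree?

lit

[Expr [Expr [Expr [Expr [Term [Factor [Prim lit]]]] + [Term [Factor [Prim lit]]]] + [Term [Factor [Prim num]] . [Term [Factor [Prim lit]] . [Term [Factor [Prim num]]]]]] + [Term [Factor [Prim num]] / [Term [Factor [Prim num]] . [Term [Factor [Prim lit]]]]]]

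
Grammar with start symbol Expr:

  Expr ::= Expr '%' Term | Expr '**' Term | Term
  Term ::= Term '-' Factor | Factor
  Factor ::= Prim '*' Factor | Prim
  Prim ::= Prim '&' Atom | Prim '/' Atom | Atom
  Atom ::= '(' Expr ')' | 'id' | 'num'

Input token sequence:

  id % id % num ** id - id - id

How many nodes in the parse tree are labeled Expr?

[Expr [Expr [Expr [Expr [Term [Factor [Prim [Atom id]]]]] % [Term [Factor [Prim [Atom id]]]]] % [Term [Factor [Prim [Atom num]]]]] ** [Term [Term [Term [Factor [Prim [Atom id]]]] - [Factor [Prim [Atom id]]]] - [Factor [Prim [Atom id]]]]]

4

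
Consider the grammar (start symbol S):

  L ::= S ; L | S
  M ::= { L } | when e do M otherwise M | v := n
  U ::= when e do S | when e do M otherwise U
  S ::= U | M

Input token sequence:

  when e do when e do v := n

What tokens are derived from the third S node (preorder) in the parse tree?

[S [U when e do [S [U when e do [S [M v := n]]]]]]

v := n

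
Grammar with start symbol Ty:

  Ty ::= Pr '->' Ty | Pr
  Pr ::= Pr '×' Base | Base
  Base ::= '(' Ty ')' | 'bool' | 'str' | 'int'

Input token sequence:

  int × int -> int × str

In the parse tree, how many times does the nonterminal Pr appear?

[Ty [Pr [Pr [Base int]] × [Base int]] -> [Ty [Pr [Pr [Base int]] × [Base str]]]]

4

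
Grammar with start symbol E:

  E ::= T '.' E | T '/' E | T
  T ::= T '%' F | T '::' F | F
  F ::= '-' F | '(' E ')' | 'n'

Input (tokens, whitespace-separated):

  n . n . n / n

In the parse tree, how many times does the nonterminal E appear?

4

[E [T [F n]] . [E [T [F n]] . [E [T [F n]] / [E [T [F n]]]]]]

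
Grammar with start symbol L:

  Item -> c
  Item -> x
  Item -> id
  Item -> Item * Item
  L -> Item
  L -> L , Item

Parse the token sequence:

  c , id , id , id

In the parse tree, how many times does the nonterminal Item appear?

[L [L [L [L [Item c]] , [Item id]] , [Item id]] , [Item id]]

4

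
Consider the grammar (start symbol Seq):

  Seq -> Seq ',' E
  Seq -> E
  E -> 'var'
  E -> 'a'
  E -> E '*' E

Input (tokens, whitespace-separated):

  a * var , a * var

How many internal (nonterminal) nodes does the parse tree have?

8

[Seq [Seq [E [E a] * [E var]]] , [E [E a] * [E var]]]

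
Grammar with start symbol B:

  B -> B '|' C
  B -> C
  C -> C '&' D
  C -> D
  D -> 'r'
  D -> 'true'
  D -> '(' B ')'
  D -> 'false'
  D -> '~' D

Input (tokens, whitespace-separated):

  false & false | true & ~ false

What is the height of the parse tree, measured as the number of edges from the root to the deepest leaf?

[B [B [C [C [D false]] & [D false]]] | [C [C [D true]] & [D ~ [D false]]]]

5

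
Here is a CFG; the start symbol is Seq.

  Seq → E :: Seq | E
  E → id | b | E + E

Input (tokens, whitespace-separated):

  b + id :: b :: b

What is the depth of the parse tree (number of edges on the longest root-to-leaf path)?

[Seq [E [E b] + [E id]] :: [Seq [E b] :: [Seq [E b]]]]

4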